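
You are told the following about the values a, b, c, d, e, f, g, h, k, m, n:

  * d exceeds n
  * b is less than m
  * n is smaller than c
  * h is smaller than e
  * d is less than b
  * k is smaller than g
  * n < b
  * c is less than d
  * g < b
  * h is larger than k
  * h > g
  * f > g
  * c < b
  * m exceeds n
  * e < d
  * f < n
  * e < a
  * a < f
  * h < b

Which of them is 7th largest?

a

Chaining the given pairs: k < g < h < e < a < f < n < c < d < b < m.
Counting 7 from the largest end gives a.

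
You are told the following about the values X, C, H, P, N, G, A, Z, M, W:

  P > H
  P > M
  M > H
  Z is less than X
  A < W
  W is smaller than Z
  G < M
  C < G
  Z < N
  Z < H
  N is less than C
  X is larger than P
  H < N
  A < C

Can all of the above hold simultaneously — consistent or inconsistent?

consistent

The single ordering A < W < Z < H < N < C < G < M < P < X satisfies every listed relation, so no contradiction arises.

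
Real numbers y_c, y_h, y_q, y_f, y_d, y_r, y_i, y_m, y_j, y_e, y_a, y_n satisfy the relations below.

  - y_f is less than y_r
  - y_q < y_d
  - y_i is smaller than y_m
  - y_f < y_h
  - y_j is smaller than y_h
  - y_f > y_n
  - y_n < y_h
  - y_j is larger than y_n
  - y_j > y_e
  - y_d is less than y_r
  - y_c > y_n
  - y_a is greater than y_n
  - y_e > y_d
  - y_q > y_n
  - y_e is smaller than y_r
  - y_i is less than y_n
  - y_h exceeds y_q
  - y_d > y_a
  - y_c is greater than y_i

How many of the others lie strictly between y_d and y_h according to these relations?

The relations place y_d below y_h. An element lies strictly between them when it is forced above y_d and also forced below y_h.
Above y_d: {y_e, y_r, y_j}. Below y_h: {y_i, y_n, y_q, y_a, y_f, y_e, y_j}.
Intersection: {y_e, y_j} — 2.

2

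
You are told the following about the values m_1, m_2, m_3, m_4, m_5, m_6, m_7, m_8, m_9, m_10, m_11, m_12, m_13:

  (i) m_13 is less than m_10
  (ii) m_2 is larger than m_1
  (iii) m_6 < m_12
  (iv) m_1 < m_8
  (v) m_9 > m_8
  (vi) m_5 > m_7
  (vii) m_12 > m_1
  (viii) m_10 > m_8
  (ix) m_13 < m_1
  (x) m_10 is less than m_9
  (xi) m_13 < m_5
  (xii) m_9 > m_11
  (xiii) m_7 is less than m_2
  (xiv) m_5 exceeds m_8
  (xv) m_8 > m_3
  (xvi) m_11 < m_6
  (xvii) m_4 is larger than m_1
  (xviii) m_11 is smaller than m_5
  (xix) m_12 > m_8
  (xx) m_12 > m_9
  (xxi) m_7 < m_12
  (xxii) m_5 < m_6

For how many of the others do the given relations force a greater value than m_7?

From m_7 the given relations immediately reach m_5, m_2, m_12.
From those, m_6 — 4 in total.
No other element is forced above m_7 by the given relations, so the count is 4.

4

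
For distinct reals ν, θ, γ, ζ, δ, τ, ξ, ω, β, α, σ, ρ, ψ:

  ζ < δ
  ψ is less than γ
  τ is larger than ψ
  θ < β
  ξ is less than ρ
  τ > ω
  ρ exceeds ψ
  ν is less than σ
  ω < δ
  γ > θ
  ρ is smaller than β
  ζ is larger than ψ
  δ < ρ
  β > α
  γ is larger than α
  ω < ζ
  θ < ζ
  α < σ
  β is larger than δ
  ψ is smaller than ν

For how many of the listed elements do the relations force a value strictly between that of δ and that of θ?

1

Chaining upward from θ reaches: γ, ζ, ρ, β.
Chaining downward from δ reaches: ψ, ω, ζ.
Strictly between θ and δ are those in both lists: ζ — 1 element.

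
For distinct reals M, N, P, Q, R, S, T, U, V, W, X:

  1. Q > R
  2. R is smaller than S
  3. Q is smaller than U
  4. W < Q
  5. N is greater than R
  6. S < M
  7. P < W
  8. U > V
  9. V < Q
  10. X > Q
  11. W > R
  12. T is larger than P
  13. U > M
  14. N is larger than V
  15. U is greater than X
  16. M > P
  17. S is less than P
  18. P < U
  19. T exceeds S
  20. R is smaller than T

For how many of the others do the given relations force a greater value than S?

Directly above S: P, T, M.
One step further: W, U (5 so far).
One step further: Q (6 so far).
One step further: X (7 so far).
No other element is forced above S by the given relations, so the count is 7.

7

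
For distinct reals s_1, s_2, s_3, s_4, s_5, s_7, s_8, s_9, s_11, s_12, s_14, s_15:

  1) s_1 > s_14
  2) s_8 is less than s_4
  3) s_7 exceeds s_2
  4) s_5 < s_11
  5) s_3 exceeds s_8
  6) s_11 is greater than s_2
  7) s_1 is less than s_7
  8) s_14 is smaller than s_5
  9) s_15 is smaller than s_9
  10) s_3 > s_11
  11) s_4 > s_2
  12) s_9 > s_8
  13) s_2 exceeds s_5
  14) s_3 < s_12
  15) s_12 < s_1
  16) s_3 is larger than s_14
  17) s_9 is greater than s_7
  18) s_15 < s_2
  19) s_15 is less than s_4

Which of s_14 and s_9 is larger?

The relevant relations are s_14 < s_5; s_5 < s_2; s_2 < s_11; s_11 < s_3; s_3 < s_12; s_12 < s_1; s_1 < s_7; s_7 < s_9.
Together: s_14 < s_5 < s_2 < s_11 < s_3 < s_12 < s_1 < s_7 < s_9.
So s_14 < s_9; s_9 is the larger of the two.

s_9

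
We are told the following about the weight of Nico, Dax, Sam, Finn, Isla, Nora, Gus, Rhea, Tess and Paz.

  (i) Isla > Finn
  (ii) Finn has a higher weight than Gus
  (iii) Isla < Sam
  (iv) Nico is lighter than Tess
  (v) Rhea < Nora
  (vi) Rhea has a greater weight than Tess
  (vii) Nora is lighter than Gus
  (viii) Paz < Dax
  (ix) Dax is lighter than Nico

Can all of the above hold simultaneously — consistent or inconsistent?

consistent

Every relation is compatible with Paz < Dax < Nico < Tess < Rhea < Nora < Gus < Finn < Isla < Sam; the set is consistent.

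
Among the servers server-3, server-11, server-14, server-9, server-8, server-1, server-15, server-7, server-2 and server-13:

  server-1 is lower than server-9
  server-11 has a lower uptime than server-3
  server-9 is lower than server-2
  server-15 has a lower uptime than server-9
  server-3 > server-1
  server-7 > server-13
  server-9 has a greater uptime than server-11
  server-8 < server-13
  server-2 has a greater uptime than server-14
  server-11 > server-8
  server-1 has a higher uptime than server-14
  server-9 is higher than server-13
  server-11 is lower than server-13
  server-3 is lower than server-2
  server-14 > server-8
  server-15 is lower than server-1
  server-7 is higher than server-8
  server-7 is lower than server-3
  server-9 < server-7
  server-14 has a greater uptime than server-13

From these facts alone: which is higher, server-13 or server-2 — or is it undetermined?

server-2

server-13 < server-14 and server-14 < server-1 give server-13 < server-1.
With server-1 < server-9: server-13 < server-14 < server-1 < server-9.
Then server-9 < server-7 extends the chain to server-7.
Then server-7 < server-3 extends the chain to server-3.
Then server-3 < server-2 extends the chain to server-2.
So server-2 is higher.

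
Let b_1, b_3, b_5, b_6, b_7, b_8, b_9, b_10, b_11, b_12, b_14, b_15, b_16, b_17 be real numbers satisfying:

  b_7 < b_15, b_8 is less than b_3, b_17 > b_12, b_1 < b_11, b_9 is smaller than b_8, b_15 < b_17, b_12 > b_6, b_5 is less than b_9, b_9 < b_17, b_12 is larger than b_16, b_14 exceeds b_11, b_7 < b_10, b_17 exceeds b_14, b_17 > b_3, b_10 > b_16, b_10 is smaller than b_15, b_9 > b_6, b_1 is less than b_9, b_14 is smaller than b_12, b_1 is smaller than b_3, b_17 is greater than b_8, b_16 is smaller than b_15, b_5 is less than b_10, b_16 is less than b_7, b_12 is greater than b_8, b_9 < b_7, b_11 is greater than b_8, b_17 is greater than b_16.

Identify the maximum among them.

Chaining downward from b_17: directly below it, b_9, b_8, b_16, b_14, b_3, b_15, b_12; then b_6, b_5, b_1, b_11, b_7, b_10.
That covers every other element, and nothing is given above b_17, so b_17 is the maximum.

b_17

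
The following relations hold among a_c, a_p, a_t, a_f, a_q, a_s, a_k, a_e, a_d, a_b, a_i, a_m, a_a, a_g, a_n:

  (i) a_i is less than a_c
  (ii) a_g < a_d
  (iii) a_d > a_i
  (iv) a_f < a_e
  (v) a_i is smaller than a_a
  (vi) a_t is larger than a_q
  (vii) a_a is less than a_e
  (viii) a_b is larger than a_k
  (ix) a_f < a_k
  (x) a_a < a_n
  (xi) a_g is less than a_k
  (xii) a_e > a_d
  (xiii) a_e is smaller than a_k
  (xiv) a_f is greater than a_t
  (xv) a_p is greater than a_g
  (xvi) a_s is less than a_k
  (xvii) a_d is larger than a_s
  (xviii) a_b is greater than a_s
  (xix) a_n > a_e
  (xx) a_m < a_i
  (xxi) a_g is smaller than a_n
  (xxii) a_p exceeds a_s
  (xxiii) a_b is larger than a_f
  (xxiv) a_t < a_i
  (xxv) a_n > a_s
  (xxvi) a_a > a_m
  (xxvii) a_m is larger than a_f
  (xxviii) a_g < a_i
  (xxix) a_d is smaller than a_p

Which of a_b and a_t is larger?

a_t < a_f < a_m < a_i < a_a < a_e < a_k < a_b, by transitivity through a_f, a_m, a_i, a_a, a_e, a_k.
So a_t < a_b; a_b is the larger of the two.

a_b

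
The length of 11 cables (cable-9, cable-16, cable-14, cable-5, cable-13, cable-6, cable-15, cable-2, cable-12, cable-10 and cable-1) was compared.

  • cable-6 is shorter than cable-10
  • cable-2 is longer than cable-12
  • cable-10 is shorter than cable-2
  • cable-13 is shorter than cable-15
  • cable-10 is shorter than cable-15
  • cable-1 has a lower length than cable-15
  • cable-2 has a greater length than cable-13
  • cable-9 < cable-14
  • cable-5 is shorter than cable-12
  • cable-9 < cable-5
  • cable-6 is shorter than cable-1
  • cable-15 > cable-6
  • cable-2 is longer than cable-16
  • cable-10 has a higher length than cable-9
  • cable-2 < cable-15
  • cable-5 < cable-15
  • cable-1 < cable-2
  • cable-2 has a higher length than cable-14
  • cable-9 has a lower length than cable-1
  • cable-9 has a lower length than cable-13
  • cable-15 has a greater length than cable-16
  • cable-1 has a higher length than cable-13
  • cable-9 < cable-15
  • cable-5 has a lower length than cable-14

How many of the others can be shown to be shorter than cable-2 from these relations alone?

9

Directly below cable-2: cable-13, cable-12, cable-14, cable-1, cable-16, cable-10.
One step further: cable-9, cable-5, cable-6 (9 so far).
No other element is forced below cable-2 by the given relations, so the count is 9.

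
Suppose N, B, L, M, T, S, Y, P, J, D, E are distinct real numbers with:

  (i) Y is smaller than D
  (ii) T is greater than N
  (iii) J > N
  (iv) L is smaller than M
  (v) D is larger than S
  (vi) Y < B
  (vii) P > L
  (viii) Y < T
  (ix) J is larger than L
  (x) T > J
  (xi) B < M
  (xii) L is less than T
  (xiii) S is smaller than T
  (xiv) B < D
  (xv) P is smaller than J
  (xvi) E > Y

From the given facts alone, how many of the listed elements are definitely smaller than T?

Directly below T: Y, S, L, N, J.
One step further: P (6 so far).
Nothing else is reachable below T; 6 in all.

6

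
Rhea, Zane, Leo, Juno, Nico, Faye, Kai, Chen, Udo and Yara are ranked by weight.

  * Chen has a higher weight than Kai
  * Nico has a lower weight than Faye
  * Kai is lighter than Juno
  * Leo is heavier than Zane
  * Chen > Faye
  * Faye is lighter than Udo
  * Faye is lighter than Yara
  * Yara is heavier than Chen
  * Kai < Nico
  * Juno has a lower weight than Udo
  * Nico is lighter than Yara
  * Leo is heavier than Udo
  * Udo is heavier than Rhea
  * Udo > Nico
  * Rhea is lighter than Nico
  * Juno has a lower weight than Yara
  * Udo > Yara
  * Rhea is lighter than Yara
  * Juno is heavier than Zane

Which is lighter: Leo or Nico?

Nico

Nico < Faye and Faye < Chen give Nico < Chen.
With Chen < Yara: Nico < Faye < Chen < Yara.
With Yara < Udo: Nico < Faye < Chen < Yara < Udo.
Then Udo < Leo extends the chain to Leo.
So Nico < Leo; Nico is the lighter of the two.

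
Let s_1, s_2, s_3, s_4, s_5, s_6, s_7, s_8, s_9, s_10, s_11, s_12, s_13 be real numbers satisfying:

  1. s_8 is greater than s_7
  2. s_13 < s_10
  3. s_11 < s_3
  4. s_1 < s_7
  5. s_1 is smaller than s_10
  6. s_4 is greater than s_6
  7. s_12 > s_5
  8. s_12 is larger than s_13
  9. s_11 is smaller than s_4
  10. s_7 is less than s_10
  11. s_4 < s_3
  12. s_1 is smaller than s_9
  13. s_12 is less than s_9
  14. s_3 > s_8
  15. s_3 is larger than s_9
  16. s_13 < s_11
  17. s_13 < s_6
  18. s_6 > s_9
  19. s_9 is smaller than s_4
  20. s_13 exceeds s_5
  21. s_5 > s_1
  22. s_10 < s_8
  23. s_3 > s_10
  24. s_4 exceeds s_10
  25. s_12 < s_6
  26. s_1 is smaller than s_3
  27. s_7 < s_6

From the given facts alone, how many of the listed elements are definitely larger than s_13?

8

From s_13 the given relations immediately reach s_10, s_12, s_6, s_11.
From those, s_8, s_9, s_4, s_3 — 8 in total.
No other element is forced above s_13 by the given relations, so the count is 8.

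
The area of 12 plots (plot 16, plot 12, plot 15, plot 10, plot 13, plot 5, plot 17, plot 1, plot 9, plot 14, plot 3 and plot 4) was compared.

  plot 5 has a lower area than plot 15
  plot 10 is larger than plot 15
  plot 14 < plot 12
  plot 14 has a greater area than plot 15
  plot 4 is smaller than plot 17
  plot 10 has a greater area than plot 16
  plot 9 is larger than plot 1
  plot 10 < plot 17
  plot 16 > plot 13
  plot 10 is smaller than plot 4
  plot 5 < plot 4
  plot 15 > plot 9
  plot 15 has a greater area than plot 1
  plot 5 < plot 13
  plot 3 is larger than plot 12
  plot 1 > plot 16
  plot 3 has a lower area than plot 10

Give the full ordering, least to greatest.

plot 5 < plot 13 < plot 16 < plot 1 < plot 9 < plot 15 < plot 14 < plot 12 < plot 3 < plot 10 < plot 4 < plot 17

Nothing is placed below plot 5, so it is least; from there plot 5 < plot 13; plot 13 < plot 16; plot 16 < plot 1; plot 1 < plot 9; plot 9 < plot 15; plot 15 < plot 14; plot 14 < plot 12; plot 12 < plot 3; plot 3 < plot 10; plot 10 < plot 4; plot 4 < plot 17, each given directly.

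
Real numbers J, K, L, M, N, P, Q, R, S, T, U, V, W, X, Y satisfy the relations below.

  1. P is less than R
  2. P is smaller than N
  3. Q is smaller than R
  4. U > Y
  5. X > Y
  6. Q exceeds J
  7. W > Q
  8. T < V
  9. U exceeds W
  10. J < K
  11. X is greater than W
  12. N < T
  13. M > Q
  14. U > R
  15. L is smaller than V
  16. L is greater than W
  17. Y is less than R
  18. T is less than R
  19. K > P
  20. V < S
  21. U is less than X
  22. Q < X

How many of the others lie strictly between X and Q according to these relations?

3

Chaining upward from Q reaches: W, L, R, U, V, S, M.
Chaining downward from X reaches: Y, P, N, J, W, T, R, U.
Strictly between Q and X are those in both lists: W, R, U — 3 elements.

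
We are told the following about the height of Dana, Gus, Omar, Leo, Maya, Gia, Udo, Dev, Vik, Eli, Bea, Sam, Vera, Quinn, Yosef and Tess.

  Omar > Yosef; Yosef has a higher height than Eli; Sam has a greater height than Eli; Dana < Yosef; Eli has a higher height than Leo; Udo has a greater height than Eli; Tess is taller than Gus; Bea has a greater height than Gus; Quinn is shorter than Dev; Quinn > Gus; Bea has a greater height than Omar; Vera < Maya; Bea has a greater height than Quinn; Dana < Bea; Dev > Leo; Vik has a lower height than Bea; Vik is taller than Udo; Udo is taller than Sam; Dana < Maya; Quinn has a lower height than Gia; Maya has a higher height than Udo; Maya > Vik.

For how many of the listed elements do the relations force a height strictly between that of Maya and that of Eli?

3

Chaining upward from Eli reaches: Sam, Udo, Vik, Yosef, Omar, Bea.
Chaining downward from Maya reaches: Dana, Vera, Leo, Sam, Udo, Vik.
Strictly between Eli and Maya are those in both lists: Sam, Udo, Vik — 3 elements.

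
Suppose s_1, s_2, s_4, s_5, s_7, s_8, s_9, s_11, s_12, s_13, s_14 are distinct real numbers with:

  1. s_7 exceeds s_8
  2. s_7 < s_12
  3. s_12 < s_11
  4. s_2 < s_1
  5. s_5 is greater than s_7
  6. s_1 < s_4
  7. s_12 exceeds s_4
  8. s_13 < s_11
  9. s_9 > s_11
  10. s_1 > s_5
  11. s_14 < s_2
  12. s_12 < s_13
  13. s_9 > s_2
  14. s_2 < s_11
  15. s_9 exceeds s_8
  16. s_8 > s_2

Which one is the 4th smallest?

s_7

Piecing the relations together gives one ordering: s_14 < s_2 < s_8 < s_7 < s_5 < s_1 < s_4 < s_12 < s_13 < s_11 < s_9.
The 4th smallest is s_7.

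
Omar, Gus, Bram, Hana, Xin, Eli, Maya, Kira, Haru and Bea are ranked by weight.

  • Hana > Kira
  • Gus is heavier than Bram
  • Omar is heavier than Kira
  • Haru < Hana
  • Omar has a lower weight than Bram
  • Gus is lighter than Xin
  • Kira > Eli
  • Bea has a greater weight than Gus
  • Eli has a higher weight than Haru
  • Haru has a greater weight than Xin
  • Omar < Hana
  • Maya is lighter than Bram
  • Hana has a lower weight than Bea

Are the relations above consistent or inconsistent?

Chaining the given relations yields Bram < Gus < Xin < Haru < Eli < Kira < Omar, so Bram < Omar. But one relation states Omar < Bram. These cannot both hold.

inconsistent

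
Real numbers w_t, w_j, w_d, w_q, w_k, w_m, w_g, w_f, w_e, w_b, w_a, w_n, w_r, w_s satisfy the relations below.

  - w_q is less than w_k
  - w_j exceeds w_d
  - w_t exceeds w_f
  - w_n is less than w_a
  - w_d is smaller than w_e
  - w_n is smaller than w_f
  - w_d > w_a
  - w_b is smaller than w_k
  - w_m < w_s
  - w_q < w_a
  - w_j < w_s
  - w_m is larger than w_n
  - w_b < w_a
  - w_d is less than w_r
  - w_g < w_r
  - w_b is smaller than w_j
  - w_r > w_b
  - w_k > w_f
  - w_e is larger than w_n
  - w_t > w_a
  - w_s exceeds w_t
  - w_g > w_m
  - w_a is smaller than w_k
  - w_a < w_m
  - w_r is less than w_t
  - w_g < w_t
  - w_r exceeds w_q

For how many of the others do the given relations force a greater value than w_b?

From w_b the given relations immediately reach w_a, w_j, w_r, w_k.
From those, w_d, w_m, w_t, w_s — 8 in total.
From those, w_e, w_g — 10 in total.
Nothing else is reachable above w_b; 10 in all.

10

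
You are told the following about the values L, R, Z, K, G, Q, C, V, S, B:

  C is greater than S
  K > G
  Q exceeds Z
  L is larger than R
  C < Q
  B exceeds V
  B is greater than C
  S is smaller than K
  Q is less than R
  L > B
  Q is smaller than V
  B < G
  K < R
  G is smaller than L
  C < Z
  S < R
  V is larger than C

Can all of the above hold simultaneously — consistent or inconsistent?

consistent

The single ordering S < C < Z < Q < V < B < G < K < R < L satisfies every listed relation, so no contradiction arises.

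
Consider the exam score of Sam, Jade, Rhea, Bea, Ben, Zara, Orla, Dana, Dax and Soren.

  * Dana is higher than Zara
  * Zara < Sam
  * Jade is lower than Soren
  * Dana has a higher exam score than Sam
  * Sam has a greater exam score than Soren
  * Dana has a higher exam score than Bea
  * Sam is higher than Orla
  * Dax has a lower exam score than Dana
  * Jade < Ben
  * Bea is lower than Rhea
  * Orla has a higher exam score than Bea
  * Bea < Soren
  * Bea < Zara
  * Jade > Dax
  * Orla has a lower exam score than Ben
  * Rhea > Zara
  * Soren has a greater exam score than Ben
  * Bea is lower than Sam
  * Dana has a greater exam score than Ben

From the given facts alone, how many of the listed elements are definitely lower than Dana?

8

From Dana the given relations immediately reach Dax, Bea, Zara, Ben, Sam.
From those, Jade, Orla, Soren — 8 in total.
Nothing else is reachable below Dana; 8 in all.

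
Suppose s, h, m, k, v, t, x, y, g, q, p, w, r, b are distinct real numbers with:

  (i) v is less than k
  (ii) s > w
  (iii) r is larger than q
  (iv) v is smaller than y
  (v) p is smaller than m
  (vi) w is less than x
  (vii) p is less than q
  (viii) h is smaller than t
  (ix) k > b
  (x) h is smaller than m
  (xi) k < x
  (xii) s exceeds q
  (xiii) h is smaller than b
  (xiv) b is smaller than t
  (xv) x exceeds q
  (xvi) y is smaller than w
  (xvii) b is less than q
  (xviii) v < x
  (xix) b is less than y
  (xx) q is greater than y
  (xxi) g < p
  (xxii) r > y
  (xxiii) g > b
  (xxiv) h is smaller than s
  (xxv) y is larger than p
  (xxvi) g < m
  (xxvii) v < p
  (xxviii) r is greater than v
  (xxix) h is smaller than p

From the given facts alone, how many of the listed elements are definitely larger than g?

8

Directly above g: p, m.
One step further: y, q (4 so far).
One step further: w, x, r, s (8 so far).
Nothing else is reachable above g; 8 in all.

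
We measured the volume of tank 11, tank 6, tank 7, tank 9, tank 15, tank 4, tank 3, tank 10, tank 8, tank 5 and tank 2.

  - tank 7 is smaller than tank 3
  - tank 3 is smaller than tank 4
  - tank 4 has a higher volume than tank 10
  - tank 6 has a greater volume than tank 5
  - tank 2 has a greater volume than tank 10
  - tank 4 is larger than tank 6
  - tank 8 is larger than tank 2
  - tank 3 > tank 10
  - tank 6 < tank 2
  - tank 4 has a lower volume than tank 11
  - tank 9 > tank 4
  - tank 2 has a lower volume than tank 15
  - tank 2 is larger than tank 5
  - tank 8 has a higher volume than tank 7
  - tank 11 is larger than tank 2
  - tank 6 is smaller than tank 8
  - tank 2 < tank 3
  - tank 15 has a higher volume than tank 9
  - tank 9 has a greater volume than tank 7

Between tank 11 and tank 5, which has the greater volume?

tank 11

Chaining the given relations: tank 5 < tank 6 < tank 2 < tank 3 < tank 4 < tank 11.
So tank 5 < tank 11; tank 11 is the larger of the two.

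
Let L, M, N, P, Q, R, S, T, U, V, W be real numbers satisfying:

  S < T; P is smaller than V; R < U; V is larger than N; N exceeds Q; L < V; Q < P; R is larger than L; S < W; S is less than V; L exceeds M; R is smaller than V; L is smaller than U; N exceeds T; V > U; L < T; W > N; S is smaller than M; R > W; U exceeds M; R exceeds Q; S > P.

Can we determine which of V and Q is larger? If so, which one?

Chaining the given relations: Q < P < S < M < L < T < N < W < R < U < V.
So V is larger.

V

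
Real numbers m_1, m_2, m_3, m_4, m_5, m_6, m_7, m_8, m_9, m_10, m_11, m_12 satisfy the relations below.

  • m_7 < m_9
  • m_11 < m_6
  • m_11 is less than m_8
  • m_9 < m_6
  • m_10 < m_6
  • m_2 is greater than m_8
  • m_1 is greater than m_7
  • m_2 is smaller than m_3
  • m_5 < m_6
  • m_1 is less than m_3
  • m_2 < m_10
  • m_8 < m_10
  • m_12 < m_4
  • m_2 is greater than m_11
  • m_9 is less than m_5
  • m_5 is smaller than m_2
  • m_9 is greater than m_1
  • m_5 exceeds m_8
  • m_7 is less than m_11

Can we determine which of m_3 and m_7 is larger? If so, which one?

m_3

Chaining the given relations: m_7 < m_9 < m_5 < m_2 < m_3.
So m_3 is larger.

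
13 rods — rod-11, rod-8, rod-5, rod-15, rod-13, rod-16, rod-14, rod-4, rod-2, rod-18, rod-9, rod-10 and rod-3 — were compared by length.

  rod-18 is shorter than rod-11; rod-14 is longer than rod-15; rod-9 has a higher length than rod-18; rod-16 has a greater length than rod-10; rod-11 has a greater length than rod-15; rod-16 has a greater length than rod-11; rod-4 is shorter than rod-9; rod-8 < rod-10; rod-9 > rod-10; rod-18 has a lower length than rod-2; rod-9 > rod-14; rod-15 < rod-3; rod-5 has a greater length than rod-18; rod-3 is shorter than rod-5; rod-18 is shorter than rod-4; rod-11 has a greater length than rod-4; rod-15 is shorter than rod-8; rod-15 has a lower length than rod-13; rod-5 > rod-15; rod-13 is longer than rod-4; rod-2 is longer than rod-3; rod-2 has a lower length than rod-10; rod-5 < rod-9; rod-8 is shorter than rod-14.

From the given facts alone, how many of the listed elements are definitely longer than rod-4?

4

Directly above rod-4: rod-11, rod-9, rod-13.
One step further: rod-16 (4 so far).
No other element is forced above rod-4 by the given relations, so the count is 4.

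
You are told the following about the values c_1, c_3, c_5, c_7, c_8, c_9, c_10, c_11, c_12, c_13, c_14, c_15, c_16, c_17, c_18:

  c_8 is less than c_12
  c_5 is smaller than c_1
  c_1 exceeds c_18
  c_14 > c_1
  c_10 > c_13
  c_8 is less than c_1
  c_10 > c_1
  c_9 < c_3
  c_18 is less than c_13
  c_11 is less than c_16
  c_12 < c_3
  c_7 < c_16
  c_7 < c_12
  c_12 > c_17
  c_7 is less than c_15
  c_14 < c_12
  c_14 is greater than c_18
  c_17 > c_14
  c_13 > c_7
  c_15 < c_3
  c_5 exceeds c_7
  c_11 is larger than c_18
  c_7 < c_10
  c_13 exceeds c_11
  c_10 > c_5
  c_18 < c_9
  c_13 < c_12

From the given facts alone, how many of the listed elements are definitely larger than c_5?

6

The elements the relations force above c_5 are c_1, c_14, c_17, c_12, c_10, c_3 — no chain reaches any other.
That is 6.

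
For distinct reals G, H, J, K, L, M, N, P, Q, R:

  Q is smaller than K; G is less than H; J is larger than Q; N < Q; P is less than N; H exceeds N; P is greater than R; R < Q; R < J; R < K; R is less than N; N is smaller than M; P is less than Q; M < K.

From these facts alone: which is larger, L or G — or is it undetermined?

Following every chain through L: nothing is chained to L.
G is not reached, and no chain runs the other way from G to L.
So the given relations leave the order of L and G undetermined.

undetermined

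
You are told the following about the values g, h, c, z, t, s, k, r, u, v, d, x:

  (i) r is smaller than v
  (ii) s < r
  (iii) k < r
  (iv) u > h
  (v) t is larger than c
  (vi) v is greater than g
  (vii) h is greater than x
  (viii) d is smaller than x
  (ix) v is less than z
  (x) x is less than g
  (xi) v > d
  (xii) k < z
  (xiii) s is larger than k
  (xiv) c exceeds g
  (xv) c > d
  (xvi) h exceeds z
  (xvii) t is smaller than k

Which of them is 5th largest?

The consecutive relations fix a unique order: d < x < g < c < t < k < s < r < v < z < h < u.
The 5th largest is r.

r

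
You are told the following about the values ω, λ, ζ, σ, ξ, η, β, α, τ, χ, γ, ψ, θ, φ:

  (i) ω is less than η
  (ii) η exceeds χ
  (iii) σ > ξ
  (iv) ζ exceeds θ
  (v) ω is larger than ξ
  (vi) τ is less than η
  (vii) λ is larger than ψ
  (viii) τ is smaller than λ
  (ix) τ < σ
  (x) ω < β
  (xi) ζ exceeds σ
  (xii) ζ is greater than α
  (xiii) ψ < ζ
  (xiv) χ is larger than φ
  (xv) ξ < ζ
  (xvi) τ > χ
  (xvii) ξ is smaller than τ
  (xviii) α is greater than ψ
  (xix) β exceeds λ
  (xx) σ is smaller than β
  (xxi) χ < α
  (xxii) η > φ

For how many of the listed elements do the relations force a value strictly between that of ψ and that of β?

1

The relations place ψ below β. An element lies strictly between them when it is forced above ψ and also forced below β.
Above ψ: {λ, α, ζ}. Below β: {φ, ξ, χ, τ, ω, σ, λ}.
Intersection: {λ} — 1.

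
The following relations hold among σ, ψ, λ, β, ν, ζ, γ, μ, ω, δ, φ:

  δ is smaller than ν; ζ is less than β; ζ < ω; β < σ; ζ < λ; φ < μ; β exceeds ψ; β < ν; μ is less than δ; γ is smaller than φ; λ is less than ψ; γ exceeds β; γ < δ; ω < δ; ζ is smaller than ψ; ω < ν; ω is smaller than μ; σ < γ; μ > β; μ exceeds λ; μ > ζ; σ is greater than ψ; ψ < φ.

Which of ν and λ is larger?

The relevant relations are λ < ψ; ψ < β; β < σ; σ < γ; γ < φ; φ < μ; μ < δ; δ < ν.
Together: λ < ψ < β < σ < γ < φ < μ < δ < ν.
So λ < ν; ν is the larger of the two.

ν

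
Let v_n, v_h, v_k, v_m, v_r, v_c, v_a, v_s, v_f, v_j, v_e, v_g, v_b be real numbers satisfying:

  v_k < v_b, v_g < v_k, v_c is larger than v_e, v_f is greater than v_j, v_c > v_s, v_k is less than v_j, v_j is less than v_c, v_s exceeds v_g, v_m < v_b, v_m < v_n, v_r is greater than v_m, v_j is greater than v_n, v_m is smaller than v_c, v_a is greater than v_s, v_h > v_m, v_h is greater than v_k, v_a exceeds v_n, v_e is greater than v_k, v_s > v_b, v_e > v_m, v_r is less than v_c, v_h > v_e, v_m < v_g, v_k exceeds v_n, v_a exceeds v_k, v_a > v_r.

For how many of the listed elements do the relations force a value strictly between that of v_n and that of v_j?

1

Chaining upward from v_n reaches: v_k, v_b, v_e, v_s, v_h, v_f, v_a, v_c.
Chaining downward from v_j reaches: v_m, v_g, v_k.
Strictly between v_n and v_j are those in both lists: v_k — 1 element.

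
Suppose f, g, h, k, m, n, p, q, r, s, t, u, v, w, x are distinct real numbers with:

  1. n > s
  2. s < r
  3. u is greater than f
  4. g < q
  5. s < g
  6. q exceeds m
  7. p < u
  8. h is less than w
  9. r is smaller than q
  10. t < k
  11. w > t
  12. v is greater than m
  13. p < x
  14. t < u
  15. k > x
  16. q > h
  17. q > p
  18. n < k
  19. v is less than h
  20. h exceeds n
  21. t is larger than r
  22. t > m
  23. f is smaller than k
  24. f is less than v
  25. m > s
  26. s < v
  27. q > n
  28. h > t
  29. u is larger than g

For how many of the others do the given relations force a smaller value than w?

8

From w the given relations immediately reach t, h.
From those, r, n, m, v — 6 in total.
From those, s, f — 8 in total.
Nothing else is reachable below w; 8 in all.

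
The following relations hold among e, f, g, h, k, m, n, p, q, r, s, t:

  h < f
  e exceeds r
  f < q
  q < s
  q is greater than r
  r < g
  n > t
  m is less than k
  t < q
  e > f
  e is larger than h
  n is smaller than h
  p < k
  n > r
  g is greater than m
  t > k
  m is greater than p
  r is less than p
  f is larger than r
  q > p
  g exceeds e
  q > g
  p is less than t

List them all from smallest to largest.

The consecutive links are each given: r < p; p < m; m < k; k < t; t < n; n < h; h < f; f < e; e < g; g < q; q < s.

r < p < m < k < t < n < h < f < e < g < q < s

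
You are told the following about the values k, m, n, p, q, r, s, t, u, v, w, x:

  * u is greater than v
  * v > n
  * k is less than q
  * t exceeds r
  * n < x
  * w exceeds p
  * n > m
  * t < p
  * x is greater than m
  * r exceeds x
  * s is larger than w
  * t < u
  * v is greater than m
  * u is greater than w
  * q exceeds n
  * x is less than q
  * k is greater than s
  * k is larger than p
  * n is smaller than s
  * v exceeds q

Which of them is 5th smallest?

t

Chaining the given pairs: m < n < x < r < t < p < w < s < k < q < v < u.
The 5th smallest is t.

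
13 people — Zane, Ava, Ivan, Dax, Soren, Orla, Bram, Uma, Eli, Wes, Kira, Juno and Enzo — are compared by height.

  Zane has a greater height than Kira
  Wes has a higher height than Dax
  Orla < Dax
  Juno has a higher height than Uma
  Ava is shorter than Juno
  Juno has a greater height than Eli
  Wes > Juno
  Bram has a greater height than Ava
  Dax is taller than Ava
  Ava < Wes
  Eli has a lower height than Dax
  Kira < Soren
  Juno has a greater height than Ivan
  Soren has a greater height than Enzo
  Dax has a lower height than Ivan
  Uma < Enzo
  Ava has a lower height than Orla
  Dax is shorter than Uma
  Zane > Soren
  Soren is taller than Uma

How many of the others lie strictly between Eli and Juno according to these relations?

Chaining upward from Eli reaches: Dax, Uma, Enzo, Soren, Ivan, Zane, Wes.
Chaining downward from Juno reaches: Ava, Orla, Dax, Uma, Ivan.
Strictly between Eli and Juno are those in both lists: Dax, Uma, Ivan — 3 elements.

3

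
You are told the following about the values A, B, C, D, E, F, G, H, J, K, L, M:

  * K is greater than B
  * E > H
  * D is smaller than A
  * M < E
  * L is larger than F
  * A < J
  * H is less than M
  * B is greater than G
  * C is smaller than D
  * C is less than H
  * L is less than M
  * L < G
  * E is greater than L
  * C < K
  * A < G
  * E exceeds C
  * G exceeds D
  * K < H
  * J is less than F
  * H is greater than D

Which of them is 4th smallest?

Piecing the relations together gives one ordering: C < D < A < J < F < L < G < B < K < H < M < E.
The 4th smallest is J.

J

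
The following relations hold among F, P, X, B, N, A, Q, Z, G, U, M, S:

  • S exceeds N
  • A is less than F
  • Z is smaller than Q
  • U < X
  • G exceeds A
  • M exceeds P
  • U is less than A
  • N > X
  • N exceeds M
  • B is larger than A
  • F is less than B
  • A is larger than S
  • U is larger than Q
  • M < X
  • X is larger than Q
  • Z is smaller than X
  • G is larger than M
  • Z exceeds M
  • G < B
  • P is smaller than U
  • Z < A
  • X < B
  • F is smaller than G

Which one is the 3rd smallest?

Piecing the relations together gives one ordering: P < M < Z < Q < U < X < N < S < A < F < G < B.
The 3rd smallest is Z.

Z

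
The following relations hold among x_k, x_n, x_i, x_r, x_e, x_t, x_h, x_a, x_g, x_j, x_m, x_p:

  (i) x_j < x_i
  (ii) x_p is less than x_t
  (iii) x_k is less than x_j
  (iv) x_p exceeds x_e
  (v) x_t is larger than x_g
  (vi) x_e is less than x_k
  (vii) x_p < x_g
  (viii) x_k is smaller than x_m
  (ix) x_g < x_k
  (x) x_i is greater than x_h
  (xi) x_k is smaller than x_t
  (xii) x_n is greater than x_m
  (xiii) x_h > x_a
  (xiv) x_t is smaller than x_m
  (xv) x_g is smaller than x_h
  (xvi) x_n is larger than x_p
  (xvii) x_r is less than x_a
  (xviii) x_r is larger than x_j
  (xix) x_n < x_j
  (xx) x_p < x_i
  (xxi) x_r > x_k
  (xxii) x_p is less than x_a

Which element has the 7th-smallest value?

x_n

The consecutive relations fix a unique order: x_e < x_p < x_g < x_k < x_t < x_m < x_n < x_j < x_r < x_a < x_h < x_i.
The 7th smallest is x_n.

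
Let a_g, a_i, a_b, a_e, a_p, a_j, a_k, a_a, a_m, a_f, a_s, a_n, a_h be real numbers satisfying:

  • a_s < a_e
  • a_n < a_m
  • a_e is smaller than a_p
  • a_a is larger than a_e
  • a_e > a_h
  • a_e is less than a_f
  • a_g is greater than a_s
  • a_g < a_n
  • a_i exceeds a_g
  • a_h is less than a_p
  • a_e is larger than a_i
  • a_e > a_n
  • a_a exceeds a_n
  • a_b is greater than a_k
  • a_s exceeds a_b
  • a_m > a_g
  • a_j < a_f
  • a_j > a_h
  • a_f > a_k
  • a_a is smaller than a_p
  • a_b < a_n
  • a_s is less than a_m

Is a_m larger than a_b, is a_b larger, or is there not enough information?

Link the given pairs in sequence: a_b < a_s; a_s < a_g; a_g < a_n; a_n < a_m.
Chaining these gives a_b < a_s < a_g < a_n < a_m.
So a_m is larger.

a_m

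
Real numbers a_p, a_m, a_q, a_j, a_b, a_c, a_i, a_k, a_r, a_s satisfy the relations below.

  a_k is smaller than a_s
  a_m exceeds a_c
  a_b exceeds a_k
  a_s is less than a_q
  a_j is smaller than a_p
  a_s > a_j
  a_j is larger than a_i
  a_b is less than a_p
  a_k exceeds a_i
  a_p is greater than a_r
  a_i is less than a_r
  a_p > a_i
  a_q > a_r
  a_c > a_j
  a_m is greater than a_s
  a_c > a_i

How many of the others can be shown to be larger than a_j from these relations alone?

From a_j the given relations immediately reach a_c, a_s, a_p.
From those, a_m, a_q — 5 in total.
No other element is forced above a_j by the given relations, so the count is 5.

5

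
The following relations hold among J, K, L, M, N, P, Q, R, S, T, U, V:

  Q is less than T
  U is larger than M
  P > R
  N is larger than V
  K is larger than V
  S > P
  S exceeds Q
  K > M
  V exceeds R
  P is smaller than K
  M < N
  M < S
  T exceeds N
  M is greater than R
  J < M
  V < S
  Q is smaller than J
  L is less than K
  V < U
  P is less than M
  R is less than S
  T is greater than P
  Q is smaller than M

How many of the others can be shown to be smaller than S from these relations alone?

Directly below S: Q, R, P, V, M.
One step further: J (6 so far).
No other element is forced below S by the given relations, so the count is 6.

6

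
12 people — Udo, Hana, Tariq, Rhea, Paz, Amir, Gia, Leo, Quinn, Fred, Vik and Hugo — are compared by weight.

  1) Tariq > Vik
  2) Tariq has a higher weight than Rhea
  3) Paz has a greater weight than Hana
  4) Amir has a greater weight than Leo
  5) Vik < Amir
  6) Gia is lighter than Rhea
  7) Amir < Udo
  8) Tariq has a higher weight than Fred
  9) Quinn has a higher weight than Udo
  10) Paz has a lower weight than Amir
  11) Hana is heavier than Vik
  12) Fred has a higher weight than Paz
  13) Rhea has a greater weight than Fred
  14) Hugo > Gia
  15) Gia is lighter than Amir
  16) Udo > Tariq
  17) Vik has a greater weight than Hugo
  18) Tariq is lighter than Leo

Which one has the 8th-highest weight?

Paz

Chaining the given pairs: Gia < Hugo < Vik < Hana < Paz < Fred < Rhea < Tariq < Leo < Amir < Udo < Quinn.
The 8th largest is Paz.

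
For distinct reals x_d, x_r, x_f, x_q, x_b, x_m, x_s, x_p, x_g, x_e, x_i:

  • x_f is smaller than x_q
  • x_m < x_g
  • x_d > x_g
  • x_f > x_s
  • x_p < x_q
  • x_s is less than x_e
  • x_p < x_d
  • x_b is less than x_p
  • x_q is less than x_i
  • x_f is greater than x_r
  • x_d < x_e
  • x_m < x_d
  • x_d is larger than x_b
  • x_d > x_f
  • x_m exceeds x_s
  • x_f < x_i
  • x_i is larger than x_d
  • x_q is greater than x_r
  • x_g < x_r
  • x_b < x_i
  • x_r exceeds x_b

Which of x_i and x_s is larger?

x_i

x_s < x_m and x_m < x_g give x_s < x_g.
Then x_g < x_r extends the chain to x_r.
With x_r < x_f: x_s < x_m < x_g < x_r < x_f.
With x_f < x_q: x_s < x_m < x_g < x_r < x_f < x_q.
With x_q < x_i: x_s < x_m < x_g < x_r < x_f < x_q < x_i.
So x_s < x_i; x_i is the larger of the two.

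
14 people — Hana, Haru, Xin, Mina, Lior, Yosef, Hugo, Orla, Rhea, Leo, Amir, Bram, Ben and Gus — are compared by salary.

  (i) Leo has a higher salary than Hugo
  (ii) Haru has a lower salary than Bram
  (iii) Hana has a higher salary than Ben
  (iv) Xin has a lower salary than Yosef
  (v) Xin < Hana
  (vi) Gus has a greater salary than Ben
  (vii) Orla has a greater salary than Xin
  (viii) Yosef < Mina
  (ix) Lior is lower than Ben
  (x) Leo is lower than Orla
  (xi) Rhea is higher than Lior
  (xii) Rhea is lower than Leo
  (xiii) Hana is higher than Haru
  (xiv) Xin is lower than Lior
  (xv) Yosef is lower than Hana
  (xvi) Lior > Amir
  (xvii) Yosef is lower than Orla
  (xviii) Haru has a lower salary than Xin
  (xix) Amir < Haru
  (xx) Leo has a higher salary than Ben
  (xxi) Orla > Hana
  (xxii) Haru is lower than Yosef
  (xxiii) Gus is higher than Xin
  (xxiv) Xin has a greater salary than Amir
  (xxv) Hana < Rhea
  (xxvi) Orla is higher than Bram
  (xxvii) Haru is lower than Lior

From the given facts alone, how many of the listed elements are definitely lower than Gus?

Directly below Gus: Xin, Ben.
One step further: Amir, Haru, Lior (5 so far).
Nothing else is reachable below Gus; 5 in all.

5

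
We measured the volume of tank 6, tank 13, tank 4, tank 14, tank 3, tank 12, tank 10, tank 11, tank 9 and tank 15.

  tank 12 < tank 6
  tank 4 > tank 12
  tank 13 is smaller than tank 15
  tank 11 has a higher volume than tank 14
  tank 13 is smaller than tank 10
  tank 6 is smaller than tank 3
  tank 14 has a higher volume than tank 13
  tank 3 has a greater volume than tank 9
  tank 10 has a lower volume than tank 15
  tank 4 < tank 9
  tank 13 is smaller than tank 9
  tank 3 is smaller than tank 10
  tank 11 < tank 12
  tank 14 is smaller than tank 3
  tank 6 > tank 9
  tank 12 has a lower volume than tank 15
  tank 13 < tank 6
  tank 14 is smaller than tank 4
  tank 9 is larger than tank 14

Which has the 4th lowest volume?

tank 12

Piecing the relations together gives one ordering: tank 13 < tank 14 < tank 11 < tank 12 < tank 4 < tank 9 < tank 6 < tank 3 < tank 10 < tank 15.
Counting 4 from the smallest end gives tank 12.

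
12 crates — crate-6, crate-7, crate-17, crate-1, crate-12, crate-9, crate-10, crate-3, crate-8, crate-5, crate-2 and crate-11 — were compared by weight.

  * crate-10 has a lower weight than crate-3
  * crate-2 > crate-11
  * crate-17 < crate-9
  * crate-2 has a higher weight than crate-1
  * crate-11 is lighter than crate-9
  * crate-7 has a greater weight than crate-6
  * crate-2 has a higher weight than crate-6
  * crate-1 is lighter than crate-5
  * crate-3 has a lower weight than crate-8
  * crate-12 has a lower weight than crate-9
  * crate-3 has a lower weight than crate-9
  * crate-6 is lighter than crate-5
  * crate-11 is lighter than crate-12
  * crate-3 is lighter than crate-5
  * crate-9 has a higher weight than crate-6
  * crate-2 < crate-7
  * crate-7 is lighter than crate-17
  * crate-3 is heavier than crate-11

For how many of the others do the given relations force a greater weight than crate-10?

The elements the relations force above crate-10 are crate-3, crate-5, crate-8, crate-9 — no chain reaches any other.
That is 4.

4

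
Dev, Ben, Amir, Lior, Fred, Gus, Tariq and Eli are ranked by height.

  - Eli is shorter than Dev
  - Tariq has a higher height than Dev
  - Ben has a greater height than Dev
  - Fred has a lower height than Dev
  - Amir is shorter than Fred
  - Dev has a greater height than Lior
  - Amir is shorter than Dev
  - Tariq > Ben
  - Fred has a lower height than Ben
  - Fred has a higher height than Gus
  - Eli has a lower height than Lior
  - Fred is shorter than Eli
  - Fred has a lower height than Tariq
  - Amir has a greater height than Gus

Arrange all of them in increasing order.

Nothing is placed below Gus, so it is least; from there Gus < Amir; Amir < Fred; Fred < Eli; Eli < Lior; Lior < Dev; Dev < Ben; Ben < Tariq, each given directly.

Gus < Amir < Fred < Eli < Lior < Dev < Ben < Tariq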